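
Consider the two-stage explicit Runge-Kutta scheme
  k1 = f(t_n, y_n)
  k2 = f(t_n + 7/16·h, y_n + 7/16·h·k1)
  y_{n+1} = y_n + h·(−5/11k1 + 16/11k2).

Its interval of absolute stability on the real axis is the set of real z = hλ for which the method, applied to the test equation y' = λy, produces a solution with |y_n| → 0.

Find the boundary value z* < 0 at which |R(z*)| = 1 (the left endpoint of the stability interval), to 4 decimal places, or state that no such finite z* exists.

On y'=λy, z=hλ:
  k1=λy_n ⇒ h·k1=z·y_n;  k2=λ(1+7/16z)y_n ⇒ h·k2=z(1+7/16z)y_n
  y_{n+1}/y_n = 1 − 5/11z + 16/11z(1+7/16z) = 1 + z + 7/11z²
  R(z) = 1 + z + 7/11z².

Find x<0 with |R(x)|<1.
x=-0.78: |R|=0.6072
R=1: x+7/11x²=0 ⇒ x=−11/7=-1.5714; min R=1−1/(4·7/11)=0.6071>−1
Confirm numerically:
  x=-1.039: |R|=0.64797 <1
  x=-0.924: |R|=0.61931 <1
  x=-0.823: |R|=0.60803 <1
  x=-1.899: |R|=1.39586 >1
  x=-1.744: |R|=1.19152 >1
  x=-1.599: |R|=1.02806 >1
Stable set (-1.5714, 0).

z* = -1.5714.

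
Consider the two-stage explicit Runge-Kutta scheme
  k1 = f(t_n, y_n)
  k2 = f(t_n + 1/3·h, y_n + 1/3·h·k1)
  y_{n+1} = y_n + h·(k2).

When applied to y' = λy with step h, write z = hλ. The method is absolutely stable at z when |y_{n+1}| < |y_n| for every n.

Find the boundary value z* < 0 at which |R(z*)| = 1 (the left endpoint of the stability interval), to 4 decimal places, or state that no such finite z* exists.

left endpoint -3.0000.

On y'=λy, z=hλ:
  k1=λy_n ⇒ h·k1=z·y_n;  k2=λ(1+1/3z)y_n ⇒ h·k2=z(1+1/3z)y_n
  y_{n+1}/y_n = 1 + z(1+1/3z) = 1 + z + 1/3z²
  R(z) = 1 + z + 1/3z².

Find x<0 with |R(x)|<1.
x=-1.39: |R|=0.2540
R=1: x+1/3x²=0 ⇒ x=−3=-3.0000; min R=1−1/(4·1/3)=0.2500>−1
Confirm numerically:
  x=-2.911: |R|=0.91364 <1
  x=-2.801: |R|=0.81420 <1
  x=-2.561: |R|=0.62524 <1
  x=-3.430: |R|=1.49163 >1
  x=-3.346: |R|=1.38591 >1
Stable set (-3.0000, 0).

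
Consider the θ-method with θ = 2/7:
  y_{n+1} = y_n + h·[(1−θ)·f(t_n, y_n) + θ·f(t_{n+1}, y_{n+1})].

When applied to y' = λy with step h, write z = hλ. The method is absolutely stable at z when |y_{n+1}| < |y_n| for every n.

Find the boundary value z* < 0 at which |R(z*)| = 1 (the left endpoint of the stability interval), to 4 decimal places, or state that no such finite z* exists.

z* = -4.6667.

On y'=λy, z=hλ:
  y_{n+1} = y_n + z·[5/7·y_n + 2/7·y_{n+1}] ⇒ (1 − 2/7z)y_{n+1} = (1 + 5/7z)y_n
  R(z) = (1 + 5/7z)/(1 − 2/7z).

Boundary: |R(x)|=1, x<0.
x=-0.84: |R|=0.3226
R=−1: 1+5/7x = −1+2/7x ⇒ -3/7x=2 ⇒ x=2/(-3/7)=-4.6667
Confirm numerically:
  x=-3.711: |R|=0.80121 <1
  x=-2.981: |R|=0.60986 <1
  x=-2.545: |R|=0.47353 <1
  x=-2.537: |R|=0.47085 <1
  x=-4.775: |R|=1.01964 >1
  x=-4.764: |R|=1.01767 >1
Interval (-4.6667, 0).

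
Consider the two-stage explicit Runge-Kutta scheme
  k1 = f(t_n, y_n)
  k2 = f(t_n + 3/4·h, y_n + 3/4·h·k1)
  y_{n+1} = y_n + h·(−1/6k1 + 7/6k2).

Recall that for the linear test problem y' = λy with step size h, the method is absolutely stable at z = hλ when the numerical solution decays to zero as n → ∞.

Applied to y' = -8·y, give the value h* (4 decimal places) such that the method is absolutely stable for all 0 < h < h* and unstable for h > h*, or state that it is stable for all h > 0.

(-1.1429,0); λ=-8 ⇒ h* = (8/7)/8 = 0.1429.

Test eqn y'=λy, z=hλ:
  k1=λy_n ⇒ h·k1=z·y_n;  k2=λ(1+3/4z)y_n ⇒ h·k2=z(1+3/4z)y_n
  y_{n+1}/y_n = 1 − 1/6z + 7/6z(1+3/4z) = 1 + z + 7/8z²
  so R(z) = 1 + z + 7/8z².

Need |R(x)|<1, x<0.
x=-0.56: |R|=0.7144
R=1: x+7/8x²=0 ⇒ x=−8/7=-1.1429; min R=1−1/(4·7/8)=0.7143>−1
Confirm numerically:
  x=-0.971: |R|=0.85399 <1
  x=-0.796: |R|=0.75841 <1
  x=-0.717: |R|=0.73283 <1
  x=-1.685: |R|=1.79932 >1
  x=-1.478: |R|=1.43342 >1
Stable set (-1.1429, 0).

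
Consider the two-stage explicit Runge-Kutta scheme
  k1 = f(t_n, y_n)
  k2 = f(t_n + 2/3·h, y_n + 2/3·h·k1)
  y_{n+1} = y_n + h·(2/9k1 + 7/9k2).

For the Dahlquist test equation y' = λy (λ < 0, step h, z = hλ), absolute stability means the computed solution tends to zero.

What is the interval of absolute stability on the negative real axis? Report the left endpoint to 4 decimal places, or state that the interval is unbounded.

(-1.9286, 0).

On y'=λy, z=hλ:
  k1=λy_n ⇒ h·k1=z·y_n;  k2=λ(1+2/3z)y_n ⇒ h·k2=z(1+2/3z)y_n
  y_{n+1}/y_n = 1 + 2/9z + 7/9z(1+2/3z) = 1 + z + 14/27z²
  so R(z) = 1 + z + 14/27z².

Solve |R(x)|<1 on ℝ⁻.
x=-1.7: |R|=0.7985
R=1: x+14/27x²=0 ⇒ x=−27/14=-1.9286; min R=1−1/(4·14/27)=0.5179>−1
Confirm numerically:
  x=-1.462: |R|=0.64630 <1
  x=-1.069: |R|=0.52354 <1
  x=-0.899: |R|=0.52007 <1
  x=-0.840: |R|=0.52587 <1
  x=-2.493: |R|=1.72962 >1
  x=-1.976: |R|=1.04859 >1
  x=-1.971: |R|=1.04336 >1
So |R|<1 on (-1.9286, 0).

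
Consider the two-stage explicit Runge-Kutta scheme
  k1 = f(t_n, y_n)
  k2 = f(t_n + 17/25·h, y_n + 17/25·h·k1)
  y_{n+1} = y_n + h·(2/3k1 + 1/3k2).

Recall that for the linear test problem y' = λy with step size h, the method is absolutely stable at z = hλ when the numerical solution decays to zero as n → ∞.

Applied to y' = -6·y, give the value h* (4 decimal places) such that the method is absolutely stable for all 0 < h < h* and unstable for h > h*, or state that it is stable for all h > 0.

On y'=λy, z=hλ:
  k1=λy_n ⇒ h·k1=z·y_n;  k2=λ(1+17/25z)y_n ⇒ h·k2=z(1+17/25z)y_n
  y_{n+1}/y_n = 1 + 2/3z + 1/3z(1+17/25z) = 1 + z + 17/75z²
  so R(z) = 1 + z + 17/75z².

Need |R(x)|<1, x<0.
x=-1.71: |R|=0.0472
R=1: x+17/75x²=0 ⇒ x=−75/17=-4.4118; min R=1−1/(4·17/75)=-0.1029>−1
Confirm numerically:
  x=-4.065: |R|=0.68049 <1
  x=-2.519: |R|=0.08072 <1
  x=-2.334: |R|=0.09922 <1
  x=-4.718: |R|=1.32749 >1
  x=-4.489: |R|=1.07859 >1
So |R|<1 on (-4.4118, 0).

(-4.4118,0); λ=-6 ⇒ h* = (75/17)/6 = 0.7353.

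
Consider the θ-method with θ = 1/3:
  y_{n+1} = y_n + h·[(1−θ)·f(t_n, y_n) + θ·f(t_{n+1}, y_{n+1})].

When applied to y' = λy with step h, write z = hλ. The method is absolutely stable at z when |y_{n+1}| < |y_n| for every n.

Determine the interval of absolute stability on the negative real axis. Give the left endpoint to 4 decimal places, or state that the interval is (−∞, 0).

(-6.0000, 0).

Set f=λy, z=hλ:
  y_{n+1} = y_n + z·[2/3·y_n + 1/3·y_{n+1}] ⇒ (1 − 1/3z)y_{n+1} = (1 + 2/3z)y_n
  R(z) = (1 + 2/3z)/(1 − 1/3z).

Boundary: |R(x)|=1, x<0.
x=-1.3: |R|=0.0930
R=−1: 1+2/3x = −1+1/3x ⇒ -1/3x=2 ⇒ x=2/(-1/3)=-6.0000
Confirm numerically:
  x=-5.114: |R|=0.89081 <1
  x=-4.548: |R|=0.80763 <1
  x=-2.957: |R|=0.48917 <1
  x=-6.425: |R|=1.04509 >1
  x=-6.189: |R|=1.02057 >1
So |R|<1 on (-6.0000, 0).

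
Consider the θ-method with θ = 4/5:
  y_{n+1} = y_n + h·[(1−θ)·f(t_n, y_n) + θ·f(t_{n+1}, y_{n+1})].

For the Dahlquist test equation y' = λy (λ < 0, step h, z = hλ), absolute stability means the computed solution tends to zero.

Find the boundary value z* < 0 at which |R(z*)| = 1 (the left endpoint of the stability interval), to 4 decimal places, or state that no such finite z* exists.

interval (−∞, 0).

Set f=λy, z=hλ:
  y_{n+1} = y_n + z·[1/5·y_n + 4/5·y_{n+1}] ⇒ (1 − 4/5z)y_{n+1} = (1 + 1/5z)y_n
  so R(z) = (1 + 1/5z)/(1 − 4/5z).

Need |R(x)|<1, x<0.
x=-0.53: |R|=0.6278
x=-2: |R|=0.2308
x=-10: |R|=0.1111
x=-100: |R|=0.2346
θ=4/5≥1/2 ⇒ |1+1/5x|<|1−4/5x| ∀x<0 ⇒ unbounded interval.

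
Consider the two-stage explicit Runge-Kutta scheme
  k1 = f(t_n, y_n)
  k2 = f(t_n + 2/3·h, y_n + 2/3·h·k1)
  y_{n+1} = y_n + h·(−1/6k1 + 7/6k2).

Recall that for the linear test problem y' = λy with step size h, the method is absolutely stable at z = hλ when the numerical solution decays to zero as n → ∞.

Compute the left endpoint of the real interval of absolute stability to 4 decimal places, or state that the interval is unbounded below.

On y'=λy, z=hλ:
  k1=λy_n ⇒ h·k1=z·y_n;  k2=λ(1+2/3z)y_n ⇒ h·k2=z(1+2/3z)y_n
  y_{n+1}/y_n = 1 − 1/6z + 7/6z(1+2/3z) = 1 + z + 7/9z²
  so R(z) = 1 + z + 7/9z².

Boundary: |R(x)|=1, x<0.
x=-1.77: |R|=1.6667
R=1: x+7/9x²=0 ⇒ x=−9/7=-1.2857; min R=1−1/(4·7/9)=0.6786>−1
Confirm numerically:
  x=-0.949: |R|=0.75147 <1
  x=-0.928: |R|=0.74181 <1
  x=-0.540: |R|=0.68680 <1
  x=-1.749: |R|=1.63022 >1
  x=-1.639: |R|=1.45036 >1
  x=-1.382: |R|=1.10350 >1
Stable set (-1.2857, 0).

z* = -1.2857.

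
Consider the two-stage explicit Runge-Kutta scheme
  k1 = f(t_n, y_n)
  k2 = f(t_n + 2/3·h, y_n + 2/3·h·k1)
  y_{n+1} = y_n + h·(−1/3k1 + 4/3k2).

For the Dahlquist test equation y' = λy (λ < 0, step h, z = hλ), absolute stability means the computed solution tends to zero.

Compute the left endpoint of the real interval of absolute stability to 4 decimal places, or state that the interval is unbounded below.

left endpoint -1.1250.

With y'=λy (z=hλ):
  k1=λy_n ⇒ h·k1=z·y_n;  k2=λ(1+2/3z)y_n ⇒ h·k2=z(1+2/3z)y_n
  y_{n+1}/y_n = 1 − 1/3z + 4/3z(1+2/3z) = 1 + z + 8/9z²
  so R(z) = 1 + z + 8/9z².

Find x<0 with |R(x)|<1.
x=-0.95: |R|=0.8522
R=1: x+8/9x²=0 ⇒ x=−9/8=-1.1250; min R=1−1/(4·8/9)=0.7188>−1
Confirm numerically:
  x=-0.794: |R|=0.76639 <1
  x=-0.715: |R|=0.73942 <1
  x=-0.537: |R|=0.71933 <1
  x=-1.610: |R|=1.69409 >1
  x=-1.496: |R|=1.49335 >1
Interval (-1.1250, 0).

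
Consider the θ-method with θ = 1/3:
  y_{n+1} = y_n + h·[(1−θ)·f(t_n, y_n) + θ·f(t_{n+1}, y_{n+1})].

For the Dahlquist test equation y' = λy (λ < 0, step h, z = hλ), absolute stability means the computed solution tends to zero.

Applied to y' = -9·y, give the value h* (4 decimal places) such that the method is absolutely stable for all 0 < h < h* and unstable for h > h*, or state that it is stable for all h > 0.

(-6.0000,0); λ=-9 ⇒ h* = (6)/9 = 0.6667.

Set f=λy, z=hλ:
  y_{n+1} = y_n + z·[2/3·y_n + 1/3·y_{n+1}] ⇒ (1 − 1/3z)y_{n+1} = (1 + 2/3z)y_n
  so R(z) = (1 + 2/3z)/(1 − 1/3z).

Find x<0 with |R(x)|<1.
x=-1.56: |R|=0.0263
R=−1: 1+2/3x = −1+1/3x ⇒ -1/3x=2 ⇒ x=2/(-1/3)=-6.0000
Confirm numerically:
  x=-5.071: |R|=0.88490 <1
  x=-3.288: |R|=0.56870 <1
  x=-2.836: |R|=0.45785 <1
  x=-6.380: |R|=1.04051 >1
  x=-6.287: |R|=1.03090 >1
So |R|<1 on (-6.0000, 0).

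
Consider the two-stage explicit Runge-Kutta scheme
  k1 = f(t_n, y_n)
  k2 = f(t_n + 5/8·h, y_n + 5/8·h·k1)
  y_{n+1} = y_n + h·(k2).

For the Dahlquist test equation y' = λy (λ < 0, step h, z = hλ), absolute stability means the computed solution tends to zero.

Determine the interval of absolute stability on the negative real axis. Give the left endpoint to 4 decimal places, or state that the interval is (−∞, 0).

On y'=λy, z=hλ:
  k1=λy_n ⇒ h·k1=z·y_n;  k2=λ(1+5/8z)y_n ⇒ h·k2=z(1+5/8z)y_n
  y_{n+1}/y_n = 1 + z(1+5/8z) = 1 + z + 5/8z²
  Hence R(z) = 1 + z + 5/8z².

Solve |R(x)|<1 on ℝ⁻.
x=-0.62: |R|=0.6202
R=1: x+5/8x²=0 ⇒ x=−8/5=-1.6000; min R=1−1/(4·5/8)=0.6000>−1
Confirm numerically:
  x=-1.193: |R|=0.69653 <1
  x=-0.967: |R|=0.61743 <1
  x=-0.898: |R|=0.60600 <1
  x=-0.820: |R|=0.60025 <1
  x=-2.062: |R|=1.59540 >1
  x=-1.915: |R|=1.37702 >1
  x=-1.699: |R|=1.10513 >1
Interval (-1.6000, 0).

(-1.6000, 0).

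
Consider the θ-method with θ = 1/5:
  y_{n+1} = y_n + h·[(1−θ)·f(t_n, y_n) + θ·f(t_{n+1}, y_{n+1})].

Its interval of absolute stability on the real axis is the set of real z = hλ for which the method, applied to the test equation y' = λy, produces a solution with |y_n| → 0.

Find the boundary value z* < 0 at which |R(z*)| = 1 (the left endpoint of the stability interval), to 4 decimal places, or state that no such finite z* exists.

z* = -3.3333.

With y'=λy (z=hλ):
  y_{n+1} = y_n + z·[4/5·y_n + 1/5·y_{n+1}] ⇒ (1 − 1/5z)y_{n+1} = (1 + 4/5z)y_n
  R(z) = (1 + 4/5z)/(1 − 1/5z).

Find x<0 with |R(x)|<1.
x=-1.26: |R|=0.0064
R=−1: 1+4/5x = −1+1/5x ⇒ -3/5x=2 ⇒ x=2/(-3/5)=-3.3333
Confirm numerically:
  x=-3.141: |R|=0.92912 <1
  x=-3.082: |R|=0.90671 <1
  x=-2.642: |R|=0.72861 <1
  x=-2.603: |R|=0.71182 <1
  x=-3.811: |R|=1.16264 >1
  x=-3.633: |R|=1.10414 >1
Interval (-3.3333, 0).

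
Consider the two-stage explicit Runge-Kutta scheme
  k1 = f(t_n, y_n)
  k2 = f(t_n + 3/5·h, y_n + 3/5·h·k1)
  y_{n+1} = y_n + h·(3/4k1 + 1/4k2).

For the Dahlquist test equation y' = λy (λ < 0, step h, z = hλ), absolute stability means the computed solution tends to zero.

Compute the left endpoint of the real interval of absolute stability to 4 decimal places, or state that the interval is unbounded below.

On y'=λy, z=hλ:
  k1=λy_n ⇒ h·k1=z·y_n;  k2=λ(1+3/5z)y_n ⇒ h·k2=z(1+3/5z)y_n
  y_{n+1}/y_n = 1 + 3/4z + 1/4z(1+3/5z) = 1 + z + 3/20z²
  so R(z) = 1 + z + 3/20z².

Need |R(x)|<1, x<0.
x=-1.79: |R|=0.3094
R=1: x+3/20x²=0 ⇒ x=−20/3=-6.6667; min R=1−1/(4·3/20)=-0.6667>−1
Confirm numerically:
  x=-5.893: |R|=0.31612 <1
  x=-5.843: |R|=0.27810 <1
  x=-3.881: |R|=0.62168 <1
  x=-6.876: |R|=1.21591 >1
  x=-6.837: |R|=1.17469 >1
  x=-6.726: |R|=1.05986 >1
Interval (-6.6667, 0).

left endpoint -6.6667.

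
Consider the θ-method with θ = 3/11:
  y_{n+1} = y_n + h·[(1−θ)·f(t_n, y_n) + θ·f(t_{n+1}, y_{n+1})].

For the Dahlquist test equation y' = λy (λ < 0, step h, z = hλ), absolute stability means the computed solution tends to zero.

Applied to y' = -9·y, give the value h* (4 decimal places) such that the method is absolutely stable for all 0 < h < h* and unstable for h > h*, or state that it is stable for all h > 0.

On y'=λy, z=hλ:
  y_{n+1} = y_n + z·[8/11·y_n + 3/11·y_{n+1}] ⇒ (1 − 3/11z)y_{n+1} = (1 + 8/11z)y_n
  R(z) = (1 + 8/11z)/(1 − 3/11z).

Find x<0 with |R(x)|<1.
x=-1.74: |R|=0.1800
R=−1: 1+8/11x = −1+3/11x ⇒ -5/11x=2 ⇒ x=2/(-5/11)=-4.4000
Confirm numerically:
  x=-3.559: |R|=0.80602 <1
  x=-3.482: |R|=0.78597 <1
  x=-2.667: |R|=0.54397 <1
  x=-4.893: |R|=1.09599 >1
  x=-4.677: |R|=1.05533 >1
Interval (-4.4000, 0).

(-4.4000,0); λ=-9 ⇒ h* = (22/5)/9 = 0.4889.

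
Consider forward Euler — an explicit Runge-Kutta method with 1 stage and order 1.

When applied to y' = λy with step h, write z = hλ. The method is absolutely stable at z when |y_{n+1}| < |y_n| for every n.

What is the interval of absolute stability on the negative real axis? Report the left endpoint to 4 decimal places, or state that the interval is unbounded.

(-2.0000, 0).

On y'=λy, z=hλ:
  order 1, 1-stage ⇒ R(z)=1+z
  (e.g. R(-1.4)=-0.40000, |R|=0.40000)

Find x<0 with |R(x)|<1.
x=-1.4: |R|=0.4000
|R(-1.68)|=0.6800 |R(-1.48)|=0.4800 |R(-1.34)|=0.3400
Bisect:
  x_lo=-2.8029 |R|=1.8029  x_hi=-0.1889 |R|=0.8111
  mid=-1.49588 |R|=0.49588 →hi
  mid=-2.14937 |R|=1.14937 →lo
  mid=-1.82262 |R|=0.82262 →hi
  mid=-1.98600 |R|=0.98600 →hi
  mid=-2.06769 |R|=1.06769 →lo
  mid=-2.02684 |R|=1.02684 →lo
  mid=-2.00642 |R|=1.00642 →lo
  mid=-1.99621 |R|=0.99621 →hi
  ...
  [-2.00004,-1.99988] ⇒ x*=-2.0000
Interval (-2.0000, 0).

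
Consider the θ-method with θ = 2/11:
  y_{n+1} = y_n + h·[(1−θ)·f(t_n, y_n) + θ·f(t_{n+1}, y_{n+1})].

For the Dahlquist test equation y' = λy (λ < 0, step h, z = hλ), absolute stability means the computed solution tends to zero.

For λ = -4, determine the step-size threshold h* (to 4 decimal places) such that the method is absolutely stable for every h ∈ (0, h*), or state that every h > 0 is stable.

(-3.1429,0); λ=-4 ⇒ h* = (22/7)/4 = 0.7857.

With y'=λy (z=hλ):
  y_{n+1} = y_n + z·[9/11·y_n + 2/11·y_{n+1}] ⇒ (1 − 2/11z)y_{n+1} = (1 + 9/11z)y_n
  Hence R(z) = (1 + 9/11z)/(1 − 2/11z).

Boundary: |R(x)|=1, x<0.
x=-1.21: |R|=0.0082
R=−1: 1+9/11x = −1+2/11x ⇒ -7/11x=2 ⇒ x=2/(-7/11)=-3.1429
Confirm numerically:
  x=-3.035: |R|=0.95577 <1
  x=-2.663: |R|=0.79425 <1
  x=-2.337: |R|=0.64010 <1
  x=-2.108: |R|=0.52392 <1
  x=-3.667: |R|=1.20012 >1
  x=-3.304: |R|=1.06406 >1
  x=-3.226: |R|=1.03335 >1
So |R|<1 on (-3.1429, 0).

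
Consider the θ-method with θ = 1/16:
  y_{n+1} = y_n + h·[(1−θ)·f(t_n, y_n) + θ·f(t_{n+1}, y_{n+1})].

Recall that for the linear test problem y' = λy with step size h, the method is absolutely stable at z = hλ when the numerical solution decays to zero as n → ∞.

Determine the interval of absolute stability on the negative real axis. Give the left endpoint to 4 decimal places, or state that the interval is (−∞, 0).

Set f=λy, z=hλ:
  y_{n+1} = y_n + z·[15/16·y_n + 1/16·y_{n+1}] ⇒ (1 − 1/16z)y_{n+1} = (1 + 15/16z)y_n
  R(z) = (1 + 15/16z)/(1 − 1/16z).

Find x<0 with |R(x)|<1.
x=-1.65: |R|=0.4958
R=−1: 1+15/16x = −1+1/16x ⇒ -7/8x=2 ⇒ x=2/(-7/8)=-2.2857
Confirm numerically:
  x=-1.958: |R|=0.74451 <1
  x=-1.191: |R|=0.10849 <1
  x=-1.123: |R|=0.04935 <1
  x=-2.635: |R|=1.26241 >1
  x=-2.436: |R|=1.11412 >1
So |R|<1 on (-2.2857, 0).

(-2.2857, 0).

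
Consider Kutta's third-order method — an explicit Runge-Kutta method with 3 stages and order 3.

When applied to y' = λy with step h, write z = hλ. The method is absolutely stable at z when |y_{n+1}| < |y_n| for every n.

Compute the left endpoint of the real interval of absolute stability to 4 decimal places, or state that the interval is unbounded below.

On y'=λy, z=hλ:
  order 3, 3-stage ⇒ R(z)=1+z+z^2/2+z^3/6
  (e.g. R(-1.69)=-0.06642, |R|=0.06642)

Need |R(x)|<1, x<0.
x=-1.69: |R|=0.0664
|R(-2.09)|=0.4275 |R(-1.87)|=0.2114 |R(-1.26)|=0.2004
Bisect:
  x_lo=-3.3018 |R|=2.8501  x_hi=-0.1307 |R|=0.8775
  mid=-1.71624 |R|=0.08602 →hi
  mid=-2.50900 |R|=0.99385 →hi
  mid=-2.90538 |R|=1.77227 →lo
  mid=-2.70719 |R|=1.34953 →lo
  mid=-2.60810 |R|=1.16380 →lo
  mid=-2.55855 |R|=1.07691 →lo
  mid=-2.53377 |R|=1.03491 →lo
  mid=-2.52139 |R|=1.01427 →lo
  mid=-2.51519 |R|=1.00403 →lo
  ...
  [-2.51287,-2.51268] ⇒ x*=-2.5127
Stable set (-2.5127, 0).

z* = -2.5127.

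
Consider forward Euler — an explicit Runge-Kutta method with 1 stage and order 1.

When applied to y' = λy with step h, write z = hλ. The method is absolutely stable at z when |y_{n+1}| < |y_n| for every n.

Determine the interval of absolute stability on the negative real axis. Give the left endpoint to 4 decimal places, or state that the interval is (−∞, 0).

(-2.0000, 0).

With y'=λy (z=hλ):
  order 1, 1-stage ⇒ R(z)=1+z
  (e.g. R(-1.04)=-0.04000, |R|=0.04000)

Need |R(x)|<1, x<0.
x=-1.04: |R|=0.0400
|R(-1.94)|=0.9400 |R(-1.19)|=0.1900 |R(-0.55)|=0.4500
Bisect:
  x_lo=-2.3837 |R|=1.3837  x_hi=-0.2068 |R|=0.7932
  mid=-1.29525 |R|=0.29525 →hi
  mid=-1.83947 |R|=0.83947 →hi
  mid=-2.11159 |R|=1.11159 →lo
  mid=-1.97553 |R|=0.97553 →hi
  mid=-2.04356 |R|=1.04356 →lo
  mid=-2.00954 |R|=1.00954 →lo
  mid=-1.99254 |R|=0.99254 →hi
  mid=-2.00104 |R|=1.00104 →lo
  mid=-1.99679 |R|=0.99679 →hi
  mid=-1.99891 |R|=0.99891 →hi
  ...
  [-2.00011,-1.99998] ⇒ x*=-2.0000
Stable set (-2.0000, 0).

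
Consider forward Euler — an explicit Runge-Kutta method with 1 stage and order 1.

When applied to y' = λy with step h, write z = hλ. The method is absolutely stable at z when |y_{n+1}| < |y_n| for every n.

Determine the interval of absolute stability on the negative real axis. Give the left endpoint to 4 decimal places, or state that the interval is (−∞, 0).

z∈(-2.0000,0).

Test eqn y'=λy, z=hλ:
  order 1, 1-stage ⇒ R(z)=1+z
  (e.g. R(-0.58)=0.42000, |R|=0.42000)

Find x<0 with |R(x)|<1.
x=-0.58: |R|=0.4200
|R(-2.36)|=1.3600 |R(-1.33)|=0.3300 |R(-1.04)|=0.0400
Bisect:
  x_lo=-2.4861 |R|=1.4861  x_hi=-0.2246 |R|=0.7754
  mid=-1.35532 |R|=0.35532 →hi
  mid=-1.92070 |R|=0.92070 →hi
  mid=-2.20339 |R|=1.20339 →lo
  mid=-2.06204 |R|=1.06204 →lo
  mid=-1.99137 |R|=0.99137 →hi
  mid=-2.02671 |R|=1.02671 →lo
  mid=-2.00904 |R|=1.00904 →lo
  mid=-2.00021 |R|=1.00021 →lo
  mid=-1.99579 |R|=0.99579 →hi
  ...
  [-2.00007,-1.99993] ⇒ x*=-2.0000
So |R|<1 on (-2.0000, 0).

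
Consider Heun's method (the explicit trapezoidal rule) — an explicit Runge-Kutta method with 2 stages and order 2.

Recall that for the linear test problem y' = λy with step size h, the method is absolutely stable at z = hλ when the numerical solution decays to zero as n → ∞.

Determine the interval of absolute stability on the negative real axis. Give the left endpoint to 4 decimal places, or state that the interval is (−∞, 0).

With y'=λy (z=hλ):
  order 2, 2-stage ⇒ R(z)=1+z+z^2/2
  (e.g. R(-1.16)=0.51280, |R|=0.51280)

Solve |R(x)|<1 on ℝ⁻.
x=-1.16: |R|=0.5128
|R(-2.05)|=1.0512 |R(-1.47)|=0.6104 |R(-0.62)|=0.5722
Bisect:
  x_lo=-2.4734 |R|=1.5855  x_hi=-0.2009 |R|=0.8193
  mid=-1.33715 |R|=0.55683 →hi
  mid=-1.90529 |R|=0.90977 →hi
  mid=-2.18936 |R|=1.20729 →lo
  mid=-2.04732 |R|=1.04844 →lo
  mid=-1.97631 |R|=0.97659 →hi
  mid=-2.01182 |R|=1.01189 →lo
  mid=-1.99406 |R|=0.99408 →hi
  mid=-2.00294 |R|=1.00294 →lo
  mid=-1.99850 |R|=0.99850 →hi
  mid=-2.00072 |R|=1.00072 →lo
  ...
  [-2.00003,-1.99989] ⇒ x*=-2.0000
Stable set (-2.0000, 0).

z∈(-2.0000,0).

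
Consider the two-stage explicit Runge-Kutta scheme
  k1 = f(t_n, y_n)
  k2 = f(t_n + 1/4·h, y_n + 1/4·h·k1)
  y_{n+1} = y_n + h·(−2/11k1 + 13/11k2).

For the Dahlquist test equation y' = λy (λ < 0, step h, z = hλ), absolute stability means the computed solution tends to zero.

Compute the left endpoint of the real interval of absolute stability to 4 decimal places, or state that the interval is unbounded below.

left endpoint -3.3846.

With y'=λy (z=hλ):
  k1=λy_n ⇒ h·k1=z·y_n;  k2=λ(1+1/4z)y_n ⇒ h·k2=z(1+1/4z)y_n
  y_{n+1}/y_n = 1 − 2/11z + 13/11z(1+1/4z) = 1 + z + 13/44z²
  Hence R(z) = 1 + z + 13/44z².

Need |R(x)|<1, x<0.
x=-0.94: |R|=0.3211
R=1: x+13/44x²=0 ⇒ x=−44/13=-3.3846; min R=1−1/(4·13/44)=0.1538>−1
Confirm numerically:
  x=-2.965: |R|=0.63241 <1
  x=-2.338: |R|=0.27703 <1
  x=-1.381: |R|=0.18248 <1
  x=-1.376: |R|=0.18341 <1
  x=-3.840: |R|=1.51665 >1
  x=-3.570: |R|=1.19554 >1
  x=-3.421: |R|=1.03678 >1
Interval (-3.3846, 0).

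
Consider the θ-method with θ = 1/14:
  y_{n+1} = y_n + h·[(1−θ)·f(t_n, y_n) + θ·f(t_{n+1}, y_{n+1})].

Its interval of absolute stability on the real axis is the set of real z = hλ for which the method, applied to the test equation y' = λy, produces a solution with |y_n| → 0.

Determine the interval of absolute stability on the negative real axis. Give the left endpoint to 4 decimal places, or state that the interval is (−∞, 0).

Test eqn y'=λy, z=hλ:
  y_{n+1} = y_n + z·[13/14·y_n + 1/14·y_{n+1}] ⇒ (1 − 1/14z)y_{n+1} = (1 + 13/14z)y_n
  Hence R(z) = (1 + 13/14z)/(1 − 1/14z).

Solve |R(x)|<1 on ℝ⁻.
x=-1.79: |R|=0.5871
R=−1: 1+13/14x = −1+1/14x ⇒ -6/7x=2 ⇒ x=2/(-6/7)=-2.3333
Confirm numerically:
  x=-1.673: |R|=0.49442 <1
  x=-1.665: |R|=0.48803 <1
  x=-1.445: |R|=0.30981 <1
  x=-2.716: |R|=1.27471 >1
  x=-2.540: |R|=1.14994 >1
Stable set (-2.3333, 0).

z∈(-2.3333,0).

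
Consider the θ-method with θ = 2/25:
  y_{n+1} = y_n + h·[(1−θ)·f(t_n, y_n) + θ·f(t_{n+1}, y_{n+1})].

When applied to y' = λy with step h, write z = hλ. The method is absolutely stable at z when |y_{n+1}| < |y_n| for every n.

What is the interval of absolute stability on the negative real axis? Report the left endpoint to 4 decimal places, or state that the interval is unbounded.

z∈(-2.3810,0).

With y'=λy (z=hλ):
  y_{n+1} = y_n + z·[23/25·y_n + 2/25·y_{n+1}] ⇒ (1 − 2/25z)y_{n+1} = (1 + 23/25z)y_n
  so R(z) = (1 + 23/25z)/(1 − 2/25z).

Need |R(x)|<1, x<0.
x=-1.59: |R|=0.4106
R=−1: 1+23/25x = −1+2/25x ⇒ -21/25x=2 ⇒ x=2/(-21/25)=-2.3810
Confirm numerically:
  x=-1.685: |R|=0.48484 <1
  x=-1.543: |R|=0.37346 <1
  x=-1.189: |R|=0.08573 <1
  x=-2.897: |R|=1.35192 >1
  x=-2.532: |R|=1.10551 >1
So |R|<1 on (-2.3810, 0).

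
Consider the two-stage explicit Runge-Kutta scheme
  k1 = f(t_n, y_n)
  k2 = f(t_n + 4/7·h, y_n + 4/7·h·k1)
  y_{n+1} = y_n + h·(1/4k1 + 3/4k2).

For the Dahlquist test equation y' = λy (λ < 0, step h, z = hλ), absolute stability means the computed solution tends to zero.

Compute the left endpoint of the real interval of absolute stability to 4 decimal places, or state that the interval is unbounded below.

left endpoint -2.3333.

With y'=λy (z=hλ):
  k1=λy_n ⇒ h·k1=z·y_n;  k2=λ(1+4/7z)y_n ⇒ h·k2=z(1+4/7z)y_n
  y_{n+1}/y_n = 1 + 1/4z + 3/4z(1+4/7z) = 1 + z + 3/7z²
  so R(z) = 1 + z + 3/7z².

Need |R(x)|<1, x<0.
x=-1.6: |R|=0.4971
R=1: x+3/7x²=0 ⇒ x=−7/3=-2.3333; min R=1−1/(4·3/7)=0.4167>−1
Confirm numerically:
  x=-1.732: |R|=0.55364 <1
  x=-1.586: |R|=0.49203 <1
  x=-1.338: |R|=0.42925 <1
  x=-1.305: |R|=0.42487 <1
  x=-2.914: |R|=1.72517 >1
  x=-2.815: |R|=1.58110 >1
  x=-2.772: |R|=1.52114 >1
Interval (-2.3333, 0).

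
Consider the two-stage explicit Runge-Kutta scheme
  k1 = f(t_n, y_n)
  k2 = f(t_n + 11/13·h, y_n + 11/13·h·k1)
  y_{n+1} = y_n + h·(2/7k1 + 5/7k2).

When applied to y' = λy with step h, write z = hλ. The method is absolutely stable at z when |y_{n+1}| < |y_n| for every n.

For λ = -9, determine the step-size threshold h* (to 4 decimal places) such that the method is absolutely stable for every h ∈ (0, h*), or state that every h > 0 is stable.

(-1.6545,0); λ=-9 ⇒ h* = (91/55)/9 = 0.1838.

With y'=λy (z=hλ):
  k1=λy_n ⇒ h·k1=z·y_n;  k2=λ(1+11/13z)y_n ⇒ h·k2=z(1+11/13z)y_n
  y_{n+1}/y_n = 1 + 2/7z + 5/7z(1+11/13z) = 1 + z + 55/91z²
  R(z) = 1 + z + 55/91z².

Find x<0 with |R(x)|<1.
x=-0.86: |R|=0.5870
R=1: x+55/91x²=0 ⇒ x=−91/55=-1.6545; min R=1−1/(4·55/91)=0.5864>−1
Confirm numerically:
  x=-1.332: |R|=0.74033 <1
  x=-1.217: |R|=0.67816 <1
  x=-1.110: |R|=0.63468 <1
  x=-1.889: |R|=1.26768 >1
  x=-1.854: |R|=1.22350 >1
Interval (-1.6545, 0).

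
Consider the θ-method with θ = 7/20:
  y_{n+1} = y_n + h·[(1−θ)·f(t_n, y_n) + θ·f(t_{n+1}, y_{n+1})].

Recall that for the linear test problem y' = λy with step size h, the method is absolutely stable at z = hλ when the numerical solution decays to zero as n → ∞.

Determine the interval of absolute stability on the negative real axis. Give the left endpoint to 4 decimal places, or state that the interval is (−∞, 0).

(-6.6667, 0).

Test eqn y'=λy, z=hλ:
  y_{n+1} = y_n + z·[13/20·y_n + 7/20·y_{n+1}] ⇒ (1 − 7/20z)y_{n+1} = (1 + 13/20z)y_n
  so R(z) = (1 + 13/20z)/(1 − 7/20z).

Boundary: |R(x)|=1, x<0.
x=-1.02: |R|=0.2483
R=−1: 1+13/20x = −1+7/20x ⇒ -3/10x=2 ⇒ x=2/(-3/10)=-6.6667
Confirm numerically:
  x=-4.285: |R|=0.71417 <1
  x=-3.857: |R|=0.64131 <1
  x=-3.065: |R|=0.47871 <1
  x=-7.133: |R|=1.04001 >1
  x=-7.020: |R|=1.03066 >1
  x=-6.786: |R|=1.01061 >1
Interval (-6.6667, 0).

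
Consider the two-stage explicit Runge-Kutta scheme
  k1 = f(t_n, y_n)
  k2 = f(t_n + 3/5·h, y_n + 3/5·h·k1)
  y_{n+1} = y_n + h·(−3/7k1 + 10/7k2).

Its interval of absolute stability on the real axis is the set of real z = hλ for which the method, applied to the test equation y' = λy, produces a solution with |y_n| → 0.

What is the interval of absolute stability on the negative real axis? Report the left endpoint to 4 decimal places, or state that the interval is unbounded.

With y'=λy (z=hλ):
  k1=λy_n ⇒ h·k1=z·y_n;  k2=λ(1+3/5z)y_n ⇒ h·k2=z(1+3/5z)y_n
  y_{n+1}/y_n = 1 − 3/7z + 10/7z(1+3/5z) = 1 + z + 6/7z²
  Hence R(z) = 1 + z + 6/7z².

Solve |R(x)|<1 on ℝ⁻.
x=-1.63: |R|=1.6473
R=1: x+6/7x²=0 ⇒ x=−7/6=-1.1667; min R=1−1/(4·6/7)=0.7083>−1
Confirm numerically:
  x=-1.038: |R|=0.88552 <1
  x=-1.037: |R|=0.88474 <1
  x=-0.720: |R|=0.72434 <1
  x=-0.675: |R|=0.71554 <1
  x=-1.749: |R|=1.87300 >1
  x=-1.669: |R|=1.71862 >1
  x=-1.378: |R|=1.24961 >1
Stable set (-1.1667, 0).

(-1.1667, 0).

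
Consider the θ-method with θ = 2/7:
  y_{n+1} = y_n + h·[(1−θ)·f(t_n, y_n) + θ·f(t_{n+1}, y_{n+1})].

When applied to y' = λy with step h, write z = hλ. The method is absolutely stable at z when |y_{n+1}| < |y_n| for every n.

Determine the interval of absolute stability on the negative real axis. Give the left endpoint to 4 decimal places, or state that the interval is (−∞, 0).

(-4.6667, 0).

Set f=λy, z=hλ:
  y_{n+1} = y_n + z·[5/7·y_n + 2/7·y_{n+1}] ⇒ (1 − 2/7z)y_{n+1} = (1 + 5/7z)y_n
  Hence R(z) = (1 + 5/7z)/(1 − 2/7z).

Boundary: |R(x)|=1, x<0.
x=-1.67: |R|=0.1306
R=−1: 1+5/7x = −1+2/7x ⇒ -3/7x=2 ⇒ x=2/(-3/7)=-4.6667
Confirm numerically:
  x=-4.361: |R|=0.94167 <1
  x=-3.251: |R|=0.68545 <1
  x=-2.528: |R|=0.46782 <1
  x=-5.101: |R|=1.07575 >1
  x=-4.817: |R|=1.02711 >1
Interval (-4.6667, 0).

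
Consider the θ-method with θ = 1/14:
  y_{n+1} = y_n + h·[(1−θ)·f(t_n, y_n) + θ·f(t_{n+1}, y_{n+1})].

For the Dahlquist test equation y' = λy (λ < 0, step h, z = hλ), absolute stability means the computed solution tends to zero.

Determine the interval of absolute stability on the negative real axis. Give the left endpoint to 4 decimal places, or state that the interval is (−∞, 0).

Test eqn y'=λy, z=hλ:
  y_{n+1} = y_n + z·[13/14·y_n + 1/14·y_{n+1}] ⇒ (1 − 1/14z)y_{n+1} = (1 + 13/14z)y_n
  R(z) = (1 + 13/14z)/(1 − 1/14z).

Find x<0 with |R(x)|<1.
x=-0.59: |R|=0.4339
R=−1: 1+13/14x = −1+1/14x ⇒ -6/7x=2 ⇒ x=2/(-6/7)=-2.3333
Confirm numerically:
  x=-2.141: |R|=0.85701 <1
  x=-1.381: |R|=0.25701 <1
  x=-1.166: |R|=0.07636 <1
  x=-2.875: |R|=1.38519 >1
  x=-2.556: |R|=1.16139 >1
  x=-2.429: |R|=1.06988 >1
Stable set (-2.3333, 0).

z∈(-2.3333,0).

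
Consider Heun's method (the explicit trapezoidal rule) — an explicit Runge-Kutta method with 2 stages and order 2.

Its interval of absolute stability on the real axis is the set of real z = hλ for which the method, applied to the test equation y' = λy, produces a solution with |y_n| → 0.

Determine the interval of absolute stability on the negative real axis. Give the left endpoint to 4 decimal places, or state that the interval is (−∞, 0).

With y'=λy (z=hλ):
  order 2, 2-stage ⇒ R(z)=1+z+z^2/2
  (e.g. R(-1.5)=0.62500, |R|=0.62500)

Find x<0 with |R(x)|<1.
x=-1.5: |R|=0.6250
|R(-1.66)|=0.7178 |R(-1.47)|=0.6104 |R(-0.62)|=0.5722
Bisect:
  x_lo=-2.5109 |R|=1.6414  x_hi=-0.0948 |R|=0.9097
  mid=-1.30285 |R|=0.54586 →hi
  mid=-1.90686 |R|=0.91120 →hi
  mid=-2.20887 |R|=1.23068 →lo
  mid=-2.05787 |R|=1.05954 →lo
  mid=-1.98236 |R|=0.98252 →hi
  mid=-2.02012 |R|=1.02032 →lo
  mid=-2.00124 |R|=1.00124 →lo
  mid=-1.99180 |R|=0.99184 →hi
  ...
  [-2.00006,-1.99991] ⇒ x*=-2.0000
So |R|<1 on (-2.0000, 0).

(-2.0000, 0).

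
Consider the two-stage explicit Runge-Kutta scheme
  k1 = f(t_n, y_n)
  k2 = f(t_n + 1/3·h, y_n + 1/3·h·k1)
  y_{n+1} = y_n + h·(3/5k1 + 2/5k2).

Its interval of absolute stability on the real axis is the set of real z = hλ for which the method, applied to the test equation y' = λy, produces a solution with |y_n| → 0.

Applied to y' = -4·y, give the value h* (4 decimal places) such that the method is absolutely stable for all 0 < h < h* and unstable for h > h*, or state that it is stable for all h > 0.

(-7.5000,0); λ=-4 ⇒ h* = (15/2)/4 = 1.8750.

On y'=λy, z=hλ:
  k1=λy_n ⇒ h·k1=z·y_n;  k2=λ(1+1/3z)y_n ⇒ h·k2=z(1+1/3z)y_n
  y_{n+1}/y_n = 1 + 3/5z + 2/5z(1+1/3z) = 1 + z + 2/15z²
  Hence R(z) = 1 + z + 2/15z².

Boundary: |R(x)|=1, x<0.
x=-1.12: |R|=0.0473
R=1: x+2/15x²=0 ⇒ x=−15/2=-7.5000; min R=1−1/(4·2/15)=-0.8750>−1
Confirm numerically:
  x=-6.393: |R|=0.05639 <1
  x=-5.952: |R|=0.22849 <1
  x=-5.147: |R|=0.61479 <1
  x=-3.428: |R|=0.86118 <1
  x=-7.974: |R|=1.50396 >1
  x=-7.894: |R|=1.41470 >1
Stable set (-7.5000, 0).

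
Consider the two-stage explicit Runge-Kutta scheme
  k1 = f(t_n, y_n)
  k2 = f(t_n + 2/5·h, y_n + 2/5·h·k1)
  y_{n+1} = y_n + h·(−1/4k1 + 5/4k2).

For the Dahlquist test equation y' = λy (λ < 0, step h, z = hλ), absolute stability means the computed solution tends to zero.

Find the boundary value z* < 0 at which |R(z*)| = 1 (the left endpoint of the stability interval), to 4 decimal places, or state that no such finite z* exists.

left endpoint -2.0000.

Test eqn y'=λy, z=hλ:
  k1=λy_n ⇒ h·k1=z·y_n;  k2=λ(1+2/5z)y_n ⇒ h·k2=z(1+2/5z)y_n
  y_{n+1}/y_n = 1 − 1/4z + 5/4z(1+2/5z) = 1 + z + 1/2z²
  R(z) = 1 + z + 1/2z².

Boundary: |R(x)|=1, x<0.
x=-1.34: |R|=0.5578
R=1: x+1/2x²=0 ⇒ x=−2=-2.0000; min R=1−1/(4·1/2)=0.5000>−1
Confirm numerically:
  x=-1.243: |R|=0.52952 <1
  x=-0.911: |R|=0.50396 <1
  x=-0.900: |R|=0.50500 <1
  x=-0.827: |R|=0.51496 <1
  x=-2.581: |R|=1.74978 >1
  x=-2.170: |R|=1.18445 >1
  x=-2.169: |R|=1.18328 >1
So |R|<1 on (-2.0000, 0).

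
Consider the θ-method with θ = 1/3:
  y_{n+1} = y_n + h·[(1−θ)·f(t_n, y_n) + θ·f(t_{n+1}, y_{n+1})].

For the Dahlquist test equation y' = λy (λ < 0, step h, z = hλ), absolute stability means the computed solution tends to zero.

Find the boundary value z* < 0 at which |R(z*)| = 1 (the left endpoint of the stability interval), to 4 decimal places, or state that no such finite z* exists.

z* = -6.0000.

Test eqn y'=λy, z=hλ:
  y_{n+1} = y_n + z·[2/3·y_n + 1/3·y_{n+1}] ⇒ (1 − 1/3z)y_{n+1} = (1 + 2/3z)y_n
  so R(z) = (1 + 2/3z)/(1 − 1/3z).

Find x<0 with |R(x)|<1.
x=-1.26: |R|=0.1127
R=−1: 1+2/3x = −1+1/3x ⇒ -1/3x=2 ⇒ x=2/(-1/3)=-6.0000
Confirm numerically:
  x=-5.807: |R|=0.97809 <1
  x=-2.648: |R|=0.40652 <1
  x=-2.557: |R|=0.38042 <1
  x=-2.435: |R|=0.34407 <1
  x=-6.393: |R|=1.04184 >1
  x=-6.215: |R|=1.02333 >1
  x=-6.170: |R|=1.01854 >1
Stable set (-6.0000, 0).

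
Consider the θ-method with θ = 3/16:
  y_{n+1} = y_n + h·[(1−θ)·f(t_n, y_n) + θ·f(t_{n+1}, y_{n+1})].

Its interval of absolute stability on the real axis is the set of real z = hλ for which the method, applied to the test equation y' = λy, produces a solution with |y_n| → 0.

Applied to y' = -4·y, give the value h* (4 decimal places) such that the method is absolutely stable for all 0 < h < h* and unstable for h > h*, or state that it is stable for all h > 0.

(-3.2000,0); λ=-4 ⇒ h* = (16/5)/4 = 0.8000.

Test eqn y'=λy, z=hλ:
  y_{n+1} = y_n + z·[13/16·y_n + 3/16·y_{n+1}] ⇒ (1 − 3/16z)y_{n+1} = (1 + 13/16z)y_n
  R(z) = (1 + 13/16z)/(1 − 3/16z).

Find x<0 with |R(x)|<1.
x=-0.3: |R|=0.7160
R=−1: 1+13/16x = −1+3/16x ⇒ -5/8x=2 ⇒ x=2/(-5/8)=-3.2000
Confirm numerically:
  x=-2.627: |R|=0.76006 <1
  x=-2.188: |R|=0.55150 <1
  x=-1.656: |R|=0.26364 <1
  x=-1.333: |R|=0.06645 <1
  x=-3.752: |R|=1.20252 >1
  x=-3.482: |R|=1.10663 >1
  x=-3.359: |R|=1.06097 >1
Interval (-3.2000, 0).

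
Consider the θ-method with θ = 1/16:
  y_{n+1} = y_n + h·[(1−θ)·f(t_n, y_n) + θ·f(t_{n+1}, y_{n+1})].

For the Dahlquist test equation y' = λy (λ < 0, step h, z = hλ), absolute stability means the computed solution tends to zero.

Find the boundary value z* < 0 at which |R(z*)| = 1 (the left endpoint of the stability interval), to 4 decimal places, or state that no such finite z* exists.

z* = -2.2857.

With y'=λy (z=hλ):
  y_{n+1} = y_n + z·[15/16·y_n + 1/16·y_{n+1}] ⇒ (1 − 1/16z)y_{n+1} = (1 + 15/16z)y_n
  Hence R(z) = (1 + 15/16z)/(1 − 1/16z).

Need |R(x)|<1, x<0.
x=-1.04: |R|=0.0235
R=−1: 1+15/16x = −1+1/16x ⇒ -7/8x=2 ⇒ x=2/(-7/8)=-2.2857
Confirm numerically:
  x=-1.965: |R|=0.75007 <1
  x=-1.917: |R|=0.71189 <1
  x=-1.626: |R|=0.47600 <1
  x=-2.543: |R|=1.19425 >1
  x=-2.386: |R|=1.07636 >1
So |R|<1 on (-2.2857, 0).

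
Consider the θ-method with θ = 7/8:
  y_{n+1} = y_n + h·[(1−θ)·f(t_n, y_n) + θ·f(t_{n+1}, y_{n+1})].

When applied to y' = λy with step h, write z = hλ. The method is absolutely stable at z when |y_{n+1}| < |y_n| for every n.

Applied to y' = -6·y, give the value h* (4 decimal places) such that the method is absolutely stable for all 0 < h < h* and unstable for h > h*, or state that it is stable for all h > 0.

unbounded; (−∞, 0). Any h>0 works for λ=-6.

Test eqn y'=λy, z=hλ:
  y_{n+1} = y_n + z·[1/8·y_n + 7/8·y_{n+1}] ⇒ (1 − 7/8z)y_{n+1} = (1 + 1/8z)y_n
  Hence R(z) = (1 + 1/8z)/(1 − 7/8z).

Find x<0 with |R(x)|<1.
x=-1.1: |R|=0.4395
x=-2: |R|=0.2727
x=-10: |R|=0.0256
x=-100: |R|=0.1299
θ=7/8≥1/2 ⇒ |1+1/8x|<|1−7/8x| ∀x<0 ⇒ interval (−∞,0).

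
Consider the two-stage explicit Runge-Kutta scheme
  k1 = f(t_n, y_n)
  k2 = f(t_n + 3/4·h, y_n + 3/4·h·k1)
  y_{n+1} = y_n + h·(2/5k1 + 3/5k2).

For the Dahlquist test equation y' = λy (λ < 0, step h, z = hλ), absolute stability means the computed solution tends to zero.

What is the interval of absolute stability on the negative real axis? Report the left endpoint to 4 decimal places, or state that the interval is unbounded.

Test eqn y'=λy, z=hλ:
  k1=λy_n ⇒ h·k1=z·y_n;  k2=λ(1+3/4z)y_n ⇒ h·k2=z(1+3/4z)y_n
  y_{n+1}/y_n = 1 + 2/5z + 3/5z(1+3/4z) = 1 + z + 9/20z²
  R(z) = 1 + z + 9/20z².

Find x<0 with |R(x)|<1.
x=-1.43: |R|=0.4902
R=1: x+9/20x²=0 ⇒ x=−20/9=-2.2222; min R=1−1/(4·9/20)=0.4444>−1
Confirm numerically:
  x=-2.184: |R|=0.96244 <1
  x=-2.080: |R|=0.86688 <1
  x=-2.012: |R|=0.80966 <1
  x=-2.796: |R|=1.72193 >1
  x=-2.762: |R|=1.67089 >1
  x=-2.317: |R|=1.09882 >1
So |R|<1 on (-2.2222, 0).

(-2.2222, 0).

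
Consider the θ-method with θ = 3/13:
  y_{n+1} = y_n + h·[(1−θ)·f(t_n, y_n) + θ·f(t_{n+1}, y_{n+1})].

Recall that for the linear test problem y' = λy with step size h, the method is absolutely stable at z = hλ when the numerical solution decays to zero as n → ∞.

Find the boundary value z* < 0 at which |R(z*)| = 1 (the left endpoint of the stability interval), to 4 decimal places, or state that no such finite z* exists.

left endpoint -3.7143.

Test eqn y'=λy, z=hλ:
  y_{n+1} = y_n + z·[10/13·y_n + 3/13·y_{n+1}] ⇒ (1 − 3/13z)y_{n+1} = (1 + 10/13z)y_n
  so R(z) = (1 + 10/13z)/(1 − 3/13z).

Need |R(x)|<1, x<0.
x=-0.67: |R|=0.4197
R=−1: 1+10/13x = −1+3/13x ⇒ -7/13x=2 ⇒ x=2/(-7/13)=-3.7143
Confirm numerically:
  x=-3.438: |R|=0.91705 <1
  x=-2.134: |R|=0.42985 <1
  x=-1.646: |R|=0.19289 <1
  x=-1.532: |R|=0.13185 <1
  x=-4.092: |R|=1.10461 >1
  x=-3.925: |R|=1.05954 >1
So |R|<1 on (-3.7143, 0).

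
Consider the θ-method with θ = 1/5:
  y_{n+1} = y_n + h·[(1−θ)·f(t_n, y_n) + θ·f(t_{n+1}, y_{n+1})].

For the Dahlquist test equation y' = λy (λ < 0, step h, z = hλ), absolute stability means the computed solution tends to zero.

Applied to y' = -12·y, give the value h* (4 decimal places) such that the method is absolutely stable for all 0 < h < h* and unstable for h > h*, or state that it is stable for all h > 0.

With y'=λy (z=hλ):
  y_{n+1} = y_n + z·[4/5·y_n + 1/5·y_{n+1}] ⇒ (1 − 1/5z)y_{n+1} = (1 + 4/5z)y_n
  Hence R(z) = (1 + 4/5z)/(1 − 1/5z).

Need |R(x)|<1, x<0.
x=-0.88: |R|=0.2517
R=−1: 1+4/5x = −1+1/5x ⇒ -3/5x=2 ⇒ x=2/(-3/5)=-3.3333
Confirm numerically:
  x=-3.188: |R|=0.94675 <1
  x=-2.516: |R|=0.67376 <1
  x=-2.493: |R|=0.66355 <1
  x=-2.091: |R|=0.47440 <1
  x=-3.859: |R|=1.17801 >1
  x=-3.648: |R|=1.10916 >1
So |R|<1 on (-3.3333, 0).

(-3.3333,0); λ=-12 ⇒ h* = (10/3)/12 = 0.2778.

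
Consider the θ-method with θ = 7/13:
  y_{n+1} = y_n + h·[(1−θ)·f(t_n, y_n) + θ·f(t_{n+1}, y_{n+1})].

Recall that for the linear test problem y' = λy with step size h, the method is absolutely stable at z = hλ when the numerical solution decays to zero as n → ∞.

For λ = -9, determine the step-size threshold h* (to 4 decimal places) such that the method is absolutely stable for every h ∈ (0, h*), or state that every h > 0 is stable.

Set f=λy, z=hλ:
  y_{n+1} = y_n + z·[6/13·y_n + 7/13·y_{n+1}] ⇒ (1 − 7/13z)y_{n+1} = (1 + 6/13z)y_n
  Hence R(z) = (1 + 6/13z)/(1 − 7/13z).

Find x<0 with |R(x)|<1.
x=-0.92: |R|=0.3848
x=-2: |R|=0.0370
x=-10: |R|=0.5663
x=-100: |R|=0.8233
θ=7/13≥1/2 ⇒ |1+6/13x|<|1−7/13x| ∀x<0 ⇒ unbounded interval.

interval (−∞, 0). Any h>0 works for λ=-9.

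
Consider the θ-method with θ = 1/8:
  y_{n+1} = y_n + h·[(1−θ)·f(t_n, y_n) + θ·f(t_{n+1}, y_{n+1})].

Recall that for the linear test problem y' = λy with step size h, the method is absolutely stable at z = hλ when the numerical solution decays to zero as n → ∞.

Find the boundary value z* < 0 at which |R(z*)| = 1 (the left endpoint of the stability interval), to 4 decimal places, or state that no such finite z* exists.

z* = -2.6667.

Set f=λy, z=hλ:
  y_{n+1} = y_n + z·[7/8·y_n + 1/8·y_{n+1}] ⇒ (1 − 1/8z)y_{n+1} = (1 + 7/8z)y_n
  ⇒ R(z) = (1 + 7/8z)/(1 − 1/8z).

Need |R(x)|<1, x<0.
x=-0.44: |R|=0.5829
R=−1: 1+7/8x = −1+1/8x ⇒ -3/4x=2 ⇒ x=2/(-3/4)=-2.6667
Confirm numerically:
  x=-2.470: |R|=0.88730 <1
  x=-1.834: |R|=0.49197 <1
  x=-1.172: |R|=0.02224 <1
  x=-3.259: |R|=1.31566 >1
  x=-3.187: |R|=1.27907 >1
Stable set (-2.6667, 0).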